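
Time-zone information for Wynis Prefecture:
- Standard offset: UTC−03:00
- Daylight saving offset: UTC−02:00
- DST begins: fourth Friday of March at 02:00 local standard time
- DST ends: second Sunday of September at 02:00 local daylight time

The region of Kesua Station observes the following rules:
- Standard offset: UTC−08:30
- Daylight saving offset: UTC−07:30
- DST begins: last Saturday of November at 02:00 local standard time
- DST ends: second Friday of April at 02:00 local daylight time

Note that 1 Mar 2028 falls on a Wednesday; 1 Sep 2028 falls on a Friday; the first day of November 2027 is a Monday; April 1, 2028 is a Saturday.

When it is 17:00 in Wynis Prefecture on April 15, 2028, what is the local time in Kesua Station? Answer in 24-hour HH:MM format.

10:30

1 March 2028 is a Wednesday, so the first Friday is March 3 and the fourth is March 24.
1 September 2028 is a Friday, so the first Sunday is September 3 and the second is September 10.
April 15, 2028 falls between 24 March and 10 September, so daylight saving is in effect and Wynis Prefecture is at UTC−02:00.
17:00 Wynis Prefecture + 2h = 19:00 UTC.
1 November 2027 is a Monday, so Saturdays fall on 6, 13, 20, 27; the last is November 27.
1 April 2028 is a Saturday, so the first Friday is April 7 and the second is April 14.
At the standard offset (UTC−08:30), 19:00 UTC − 8h30m = 10:30 Kesua Station standard time.
Daylight saving runs 27 November 2027 – 14 April 2028; the standard-time date in Kesua Station, April 15, 2028, is outside that window, so Kesua Station is on standard time at UTC−08:30.
19:00 UTC − 8h30m = 10:30 Kesua Station.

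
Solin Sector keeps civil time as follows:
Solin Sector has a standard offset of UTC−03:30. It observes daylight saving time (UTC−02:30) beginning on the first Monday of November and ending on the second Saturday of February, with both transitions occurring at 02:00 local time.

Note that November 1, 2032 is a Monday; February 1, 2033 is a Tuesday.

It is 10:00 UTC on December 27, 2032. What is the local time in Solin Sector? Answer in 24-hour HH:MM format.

1 November 2032 is a Monday, so the first Monday is November 1.
1 February 2033 is a Tuesday, so the first Saturday is February 5 and the second is February 12.
At the standard offset (UTC−03:30), 10:00 UTC − 3h30m = 06:30 Solin Sector standard time.
The standard-time date in Solin Sector, December 27, 2032, lies within the daylight-saving period (1 November 2032 – 12 February 2033), so Solin Sector is on daylight time, UTC−02:30.
10:00 UTC − 2h30m = 07:30 local.

07:30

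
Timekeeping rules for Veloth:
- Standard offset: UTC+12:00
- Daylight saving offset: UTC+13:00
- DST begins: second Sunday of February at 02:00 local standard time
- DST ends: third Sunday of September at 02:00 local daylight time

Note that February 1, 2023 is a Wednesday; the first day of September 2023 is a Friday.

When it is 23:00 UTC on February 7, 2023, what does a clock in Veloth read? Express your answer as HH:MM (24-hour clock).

11:00

1 February 2023 is a Wednesday, so the first Sunday is February 5 and the second is February 12.
1 September 2023 is a Friday, so the first Sunday is September 3 and the third is September 17.
At the standard offset (UTC+12:00), 23:00 UTC + 12h = 11:00 Veloth standard time (rolling into the next day, 8 February 2023).
The standard-time date in Veloth, February 8, 2023, does not fall between 12 February and 17 September, so daylight saving is not in effect and Veloth is at UTC+12:00.
23:00 UTC + 12h = 11:00 local (rolling into the next day, 8 February 2023).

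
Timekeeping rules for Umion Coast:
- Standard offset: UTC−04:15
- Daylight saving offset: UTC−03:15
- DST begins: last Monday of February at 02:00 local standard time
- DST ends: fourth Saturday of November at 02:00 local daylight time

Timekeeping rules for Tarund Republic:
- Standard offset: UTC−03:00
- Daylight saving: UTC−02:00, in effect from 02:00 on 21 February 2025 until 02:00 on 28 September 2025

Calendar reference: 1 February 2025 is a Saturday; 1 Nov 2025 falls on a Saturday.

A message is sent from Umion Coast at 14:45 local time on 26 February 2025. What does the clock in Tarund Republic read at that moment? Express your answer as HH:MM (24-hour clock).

1 February 2025 is a Saturday, so Mondays fall on 3, 10, 17, 24; the last is February 24.
1 November 2025 is a Saturday, so the first Saturday is November 1 and the fourth is November 22.
26 February 2025 falls between 24 February and 22 November, so daylight saving is in effect and Umion Coast is at UTC−03:15.
14:45 Umion Coast + 3h15m = 18:00 UTC.
At the standard offset (UTC−03:00), 18:00 UTC − 3h = 15:00 Tarund Republic standard time.
The standard-time date in Tarund Republic, 26 February 2025, lies within the daylight-saving period (21 February – 28 September), so Tarund Republic is on daylight time, UTC−02:00.
18:00 UTC − 2h = 16:00 Tarund Republic.

16:00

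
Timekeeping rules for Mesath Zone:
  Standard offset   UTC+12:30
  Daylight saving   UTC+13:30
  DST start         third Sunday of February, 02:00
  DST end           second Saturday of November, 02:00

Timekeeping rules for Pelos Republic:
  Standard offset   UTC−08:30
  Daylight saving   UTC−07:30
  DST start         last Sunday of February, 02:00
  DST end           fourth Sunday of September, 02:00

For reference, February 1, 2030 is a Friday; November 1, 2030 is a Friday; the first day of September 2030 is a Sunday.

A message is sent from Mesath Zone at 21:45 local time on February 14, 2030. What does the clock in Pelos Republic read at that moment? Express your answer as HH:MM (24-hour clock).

00:45

1 February 2030 is a Friday, so the first Sunday is February 3 and the third is February 17.
1 November 2030 is a Friday, so the first Saturday is November 2 and the second is November 9.
Daylight saving runs 17 February – 9 November; February 14, 2030 is outside that window, so Mesath Zone is on standard time at UTC+12:30.
21:45 Mesath Zone − 12h30m = 09:15 UTC.
1 February 2030 is a Friday, so Sundays fall on 3, 10, 17, 24; the last is February 24.
1 September 2030 is a Sunday, so the first Sunday is September 1 and the fourth is September 22.
At the standard offset (UTC−08:30), 09:15 UTC − 8h30m = 00:45 Pelos Republic standard time.
The standard-time date in Pelos Republic, February 14, 2030, does not fall between 24 February and 22 September, so daylight saving is not in effect and Pelos Republic is at UTC−08:30.
09:15 UTC − 8h30m = 00:45 Pelos Republic.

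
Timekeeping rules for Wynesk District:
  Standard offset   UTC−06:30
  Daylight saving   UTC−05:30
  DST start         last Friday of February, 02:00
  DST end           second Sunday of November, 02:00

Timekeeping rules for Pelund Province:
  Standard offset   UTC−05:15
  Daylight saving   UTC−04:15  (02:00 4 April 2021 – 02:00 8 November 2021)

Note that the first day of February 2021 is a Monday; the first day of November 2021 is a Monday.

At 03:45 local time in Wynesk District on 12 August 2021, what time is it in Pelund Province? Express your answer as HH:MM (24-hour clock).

05:00

1 February 2021 is a Monday, so Fridays fall on 5, 12, 19, 26; the last is February 26.
1 November 2021 is a Monday, so the first Sunday is November 7 and the second is November 14.
Daylight saving runs 26 February – 14 November; 12 August 2021 is inside that window, so Wynesk District is at UTC−05:30.
03:45 Wynesk District + 5h30m = 09:15 UTC.
At the standard offset (UTC−05:15), 09:15 UTC − 5h15m = 04:00 Pelund Province standard time.
The standard-time date in Pelund Province, 12 August 2021, falls between 4 April and 8 November, so daylight saving is in effect and Pelund Province is at UTC−04:15.
09:15 UTC − 4h15m = 05:00 Pelund Province.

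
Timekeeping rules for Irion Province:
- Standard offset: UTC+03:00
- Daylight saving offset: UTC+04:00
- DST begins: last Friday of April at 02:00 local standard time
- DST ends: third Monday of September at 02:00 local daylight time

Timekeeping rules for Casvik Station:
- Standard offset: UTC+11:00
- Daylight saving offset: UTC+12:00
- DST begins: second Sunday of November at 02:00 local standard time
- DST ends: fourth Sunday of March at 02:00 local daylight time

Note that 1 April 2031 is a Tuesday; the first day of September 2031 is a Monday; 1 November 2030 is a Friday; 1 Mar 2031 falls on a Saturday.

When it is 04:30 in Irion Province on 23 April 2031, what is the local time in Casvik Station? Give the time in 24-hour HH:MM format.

1 April 2031 is a Tuesday, so Fridays fall on 4, 11, 18, 25; the last is April 25.
1 September 2031 is a Monday, so the first Monday is September 1 and the third is September 15.
23 April 2031 does not fall between 25 April and 15 September, so daylight saving is not in effect and Irion Province is at UTC+03:00.
04:30 Irion Province − 3h = 01:30 UTC.
1 November 2030 is a Friday, so the first Sunday is November 3 and the second is November 10.
1 March 2031 is a Saturday, so the first Sunday is March 2 and the fourth is March 23.
At the standard offset (UTC+11:00), 01:30 UTC + 11h = 12:30 Casvik Station standard time.
Daylight saving runs 10 November 2030 – 23 March 2031; the standard-time date in Casvik Station, 23 April 2031, is outside that window, so Casvik Station is on standard time at UTC+11:00.
01:30 UTC + 11h = 12:30 Casvik Station.

12:30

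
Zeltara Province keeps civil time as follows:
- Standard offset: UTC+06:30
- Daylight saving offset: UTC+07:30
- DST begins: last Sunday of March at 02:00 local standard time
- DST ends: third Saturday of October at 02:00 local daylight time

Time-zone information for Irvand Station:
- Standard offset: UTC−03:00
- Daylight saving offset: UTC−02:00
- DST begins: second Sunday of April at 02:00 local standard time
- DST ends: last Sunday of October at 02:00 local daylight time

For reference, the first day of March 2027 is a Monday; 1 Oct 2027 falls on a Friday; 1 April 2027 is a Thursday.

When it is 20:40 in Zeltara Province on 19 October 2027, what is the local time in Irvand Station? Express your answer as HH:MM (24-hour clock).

12:10

1 March 2027 is a Monday, so Sundays fall on 7, 14, 21, 28; the last is March 28.
1 October 2027 is a Friday, so the first Saturday is October 2 and the third is October 16.
Daylight saving runs 28 March – 16 October; 19 October 2027 is outside that window, so Zeltara Province is on standard time at UTC+06:30.
20:40 Zeltara Province − 6h30m = 14:10 UTC.
1 April 2027 is a Thursday, so the first Sunday is April 4 and the second is April 11.
1 October 2027 is a Friday, so Sundays fall on 3, 10, 17, 24, 31; the last is October 31.
At the standard offset (UTC−03:00), 14:10 UTC − 3h = 11:10 Irvand Station standard time.
The standard-time date in Irvand Station, 19 October 2027, falls between 11 April and 31 October, so daylight saving is in effect and Irvand Station is at UTC−02:00.
14:10 UTC − 2h = 12:10 Irvand Station.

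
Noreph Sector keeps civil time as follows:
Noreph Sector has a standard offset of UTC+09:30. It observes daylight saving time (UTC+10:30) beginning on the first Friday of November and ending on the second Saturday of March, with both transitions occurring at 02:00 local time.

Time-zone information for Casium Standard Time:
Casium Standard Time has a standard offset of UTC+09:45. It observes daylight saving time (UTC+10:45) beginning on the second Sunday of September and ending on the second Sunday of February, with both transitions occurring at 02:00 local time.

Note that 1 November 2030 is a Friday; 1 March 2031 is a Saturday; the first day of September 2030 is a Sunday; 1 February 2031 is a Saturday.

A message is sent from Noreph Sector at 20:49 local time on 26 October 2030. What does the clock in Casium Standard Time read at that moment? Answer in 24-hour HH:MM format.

22:04

1 November 2030 is a Friday, so the first Friday is November 1.
1 March 2031 is a Saturday, so the first Saturday is March 1 and the second is March 8.
Daylight saving runs 1 November 2030 – 8 March 2031; 26 October 2030 is outside that window, so Noreph Sector is on standard time at UTC+09:30.
20:49 Noreph Sector − 9h30m = 11:19 UTC.
1 September 2030 is a Sunday, so the first Sunday is September 1 and the second is September 8.
1 February 2031 is a Saturday, so the first Sunday is February 2 and the second is February 9.
At the standard offset (UTC+09:45), 11:19 UTC + 9h45m = 21:04 Casium Standard Time standard time.
The standard-time date in Casium Standard Time, 26 October 2030, lies within the daylight-saving period (8 September 2030 – 9 February 2031), so Casium Standard Time is on daylight time, UTC+10:45.
11:19 UTC + 10h45m = 22:04 Casium Standard Time.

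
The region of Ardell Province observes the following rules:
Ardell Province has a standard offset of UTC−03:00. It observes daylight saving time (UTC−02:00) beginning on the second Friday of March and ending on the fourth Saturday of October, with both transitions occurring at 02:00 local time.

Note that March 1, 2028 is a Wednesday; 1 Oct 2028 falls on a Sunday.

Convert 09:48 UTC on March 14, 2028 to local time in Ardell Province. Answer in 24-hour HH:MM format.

1 March 2028 is a Wednesday, so the first Friday is March 3 and the second is March 10.
1 October 2028 is a Sunday, so the first Saturday is October 7 and the fourth is October 28.
At the standard offset (UTC−03:00), 09:48 UTC − 3h = 06:48 Ardell Province standard time.
The standard-time date in Ardell Province, March 14, 2028, falls between 10 March and 28 October, so daylight saving is in effect and Ardell Province is at UTC−02:00.
09:48 UTC − 2h = 07:48 local.

07:48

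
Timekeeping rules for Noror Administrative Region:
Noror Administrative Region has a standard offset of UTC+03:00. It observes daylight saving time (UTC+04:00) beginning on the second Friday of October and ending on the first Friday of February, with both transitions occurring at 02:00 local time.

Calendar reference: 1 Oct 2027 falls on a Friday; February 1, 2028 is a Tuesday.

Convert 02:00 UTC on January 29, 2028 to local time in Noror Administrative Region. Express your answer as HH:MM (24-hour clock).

06:00

1 October 2027 is a Friday, so the first Friday is October 1 and the second is October 8.
1 February 2028 is a Tuesday, so the first Friday is February 4.
At the standard offset (UTC+03:00), 02:00 UTC + 3h = 05:00 Noror Administrative Region standard time.
The standard-time date in Noror Administrative Region, January 29, 2028, lies within the daylight-saving period (8 October 2027 – 4 February 2028), so Noror Administrative Region is on daylight time, UTC+04:00.
02:00 UTC + 4h = 06:00 local.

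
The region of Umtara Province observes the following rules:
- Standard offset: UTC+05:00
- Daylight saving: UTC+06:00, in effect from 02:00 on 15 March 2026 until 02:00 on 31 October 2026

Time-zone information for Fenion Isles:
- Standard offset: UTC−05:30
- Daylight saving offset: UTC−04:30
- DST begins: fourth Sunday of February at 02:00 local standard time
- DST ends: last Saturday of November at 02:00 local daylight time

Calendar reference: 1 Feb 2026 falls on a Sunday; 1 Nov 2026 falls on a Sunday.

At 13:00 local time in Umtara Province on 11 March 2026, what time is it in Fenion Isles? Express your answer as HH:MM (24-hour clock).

Daylight saving runs 15 March – 31 October; 11 March 2026 is outside that window, so Umtara Province is on standard time at UTC+05:00.
13:00 Umtara Province − 5h = 08:00 UTC.
1 February 2026 is a Sunday, so the first Sunday is February 1 and the fourth is February 22.
1 November 2026 is a Sunday, so Saturdays fall on 7, 14, 21, 28; the last is November 28.
At the standard offset (UTC−05:30), 08:00 UTC − 5h30m = 02:30 Fenion Isles standard time.
The standard-time date in Fenion Isles, 11 March 2026, falls between 22 February and 28 November, so daylight saving is in effect and Fenion Isles is at UTC−04:30.
08:00 UTC − 4h30m = 03:30 Fenion Isles.

03:30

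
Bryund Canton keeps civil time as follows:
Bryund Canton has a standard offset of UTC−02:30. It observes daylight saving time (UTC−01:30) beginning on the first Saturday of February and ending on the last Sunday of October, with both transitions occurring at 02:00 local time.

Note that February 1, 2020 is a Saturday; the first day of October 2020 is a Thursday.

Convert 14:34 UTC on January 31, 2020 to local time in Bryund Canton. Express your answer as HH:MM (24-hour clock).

1 February 2020 is a Saturday, so the first Saturday is February 1.
1 October 2020 is a Thursday, so Sundays fall on 4, 11, 18, 25; the last is October 25.
At the standard offset (UTC−02:30), 14:34 UTC − 2h30m = 12:04 Bryund Canton standard time.
The standard-time date in Bryund Canton, January 31, 2020, is outside the daylight-saving period (1 February – 25 October), so Bryund Canton is on standard time, UTC−02:30.
14:34 UTC − 2h30m = 12:04 local.

12:04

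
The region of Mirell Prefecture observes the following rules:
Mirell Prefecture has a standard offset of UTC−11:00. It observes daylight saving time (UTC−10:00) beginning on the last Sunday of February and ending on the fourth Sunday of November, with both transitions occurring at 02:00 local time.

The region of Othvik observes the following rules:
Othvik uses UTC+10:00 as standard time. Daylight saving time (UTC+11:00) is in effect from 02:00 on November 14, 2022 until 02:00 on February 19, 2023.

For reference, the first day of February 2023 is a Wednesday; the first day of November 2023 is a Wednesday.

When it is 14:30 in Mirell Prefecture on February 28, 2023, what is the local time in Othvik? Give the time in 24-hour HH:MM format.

1 February 2023 is a Wednesday, so Sundays fall on 5, 12, 19, 26; the last is February 26.
1 November 2023 is a Wednesday, so the first Sunday is November 5 and the fourth is November 26.
February 28, 2023 lies within the daylight-saving period (26 February – 26 November), so Mirell Prefecture is on daylight time, UTC−10:00.
14:30 Mirell Prefecture + 10h = 00:30 UTC (rolling into the next day, 1 March 2023).
At the standard offset (UTC+10:00), 00:30 UTC + 10h = 10:30 Othvik standard time.
The standard-time date in Othvik, March 1, 2023, is outside the daylight-saving period (14 November 2022 – 19 February 2023), so Othvik is on standard time, UTC+10:00.
00:30 UTC + 10h = 10:30 Othvik.

10:30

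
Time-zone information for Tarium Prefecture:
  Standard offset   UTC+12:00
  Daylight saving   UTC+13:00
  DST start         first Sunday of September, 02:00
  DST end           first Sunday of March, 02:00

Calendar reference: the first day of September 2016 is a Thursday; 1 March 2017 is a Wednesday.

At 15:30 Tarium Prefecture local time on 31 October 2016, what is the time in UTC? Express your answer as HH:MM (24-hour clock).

02:30

1 September 2016 is a Thursday, so the first Sunday is September 4.
1 March 2017 is a Wednesday, so the first Sunday is March 5.
Daylight saving runs 4 September 2016 – 5 March 2017; 31 October 2016 is inside that window, so Tarium Prefecture is at UTC+13:00.
15:30 local − 13h = 02:30 UTC.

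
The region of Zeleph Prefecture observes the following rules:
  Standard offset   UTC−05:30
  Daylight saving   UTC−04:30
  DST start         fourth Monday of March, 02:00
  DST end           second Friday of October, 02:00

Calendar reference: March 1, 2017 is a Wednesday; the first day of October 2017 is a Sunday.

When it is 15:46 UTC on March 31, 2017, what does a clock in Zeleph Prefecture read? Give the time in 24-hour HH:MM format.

1 March 2017 is a Wednesday, so the first Monday is March 6 and the fourth is March 27.
1 October 2017 is a Sunday, so the first Friday is October 6 and the second is October 13.
At the standard offset (UTC−05:30), 15:46 UTC − 5h30m = 10:16 Zeleph Prefecture standard time.
The standard-time date in Zeleph Prefecture, March 31, 2017, lies within the daylight-saving period (27 March – 13 October), so Zeleph Prefecture is on daylight time, UTC−04:30.
15:46 UTC − 4h30m = 11:16 local.

11:16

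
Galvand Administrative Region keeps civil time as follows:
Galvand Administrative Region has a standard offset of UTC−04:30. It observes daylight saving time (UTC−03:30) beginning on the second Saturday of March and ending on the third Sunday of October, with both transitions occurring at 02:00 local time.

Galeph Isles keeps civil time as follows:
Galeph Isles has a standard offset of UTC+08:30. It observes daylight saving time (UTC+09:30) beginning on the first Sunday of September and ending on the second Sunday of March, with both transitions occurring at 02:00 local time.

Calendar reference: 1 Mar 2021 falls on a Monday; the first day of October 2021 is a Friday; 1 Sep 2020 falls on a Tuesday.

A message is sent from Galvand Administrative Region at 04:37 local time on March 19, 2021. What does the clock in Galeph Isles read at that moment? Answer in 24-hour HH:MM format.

16:37

1 March 2021 is a Monday, so the first Saturday is March 6 and the second is March 13.
1 October 2021 is a Friday, so the first Sunday is October 3 and the third is October 17.
Daylight saving runs 13 March – 17 October; March 19, 2021 is inside that window, so Galvand Administrative Region is at UTC−03:30.
04:37 Galvand Administrative Region + 3h30m = 08:07 UTC.
1 September 2020 is a Tuesday, so the first Sunday is September 6.
1 March 2021 is a Monday, so the first Sunday is March 7 and the second is March 14.
At the standard offset (UTC+08:30), 08:07 UTC + 8h30m = 16:37 Galeph Isles standard time.
Daylight saving runs 6 September 2020 – 14 March 2021; the standard-time date in Galeph Isles, March 19, 2021, is outside that window, so Galeph Isles is on standard time at UTC+08:30.
08:07 UTC + 8h30m = 16:37 Galeph Isles.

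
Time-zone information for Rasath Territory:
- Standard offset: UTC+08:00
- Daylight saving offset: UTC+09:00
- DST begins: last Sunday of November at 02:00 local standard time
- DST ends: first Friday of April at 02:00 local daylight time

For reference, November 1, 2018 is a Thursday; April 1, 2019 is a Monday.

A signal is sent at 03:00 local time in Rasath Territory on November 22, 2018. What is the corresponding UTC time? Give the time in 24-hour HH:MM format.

1 November 2018 is a Thursday, so Sundays fall on 4, 11, 18, 25; the last is November 25.
1 April 2019 is a Monday, so the first Friday is April 5.
Daylight saving runs 25 November 2018 – 5 April 2019; November 22, 2018 is outside that window, so Rasath Territory is on standard time at UTC+08:00.
03:00 local − 8h = 19:00 UTC (rolling into the previous day, 21 November 2018).

19:00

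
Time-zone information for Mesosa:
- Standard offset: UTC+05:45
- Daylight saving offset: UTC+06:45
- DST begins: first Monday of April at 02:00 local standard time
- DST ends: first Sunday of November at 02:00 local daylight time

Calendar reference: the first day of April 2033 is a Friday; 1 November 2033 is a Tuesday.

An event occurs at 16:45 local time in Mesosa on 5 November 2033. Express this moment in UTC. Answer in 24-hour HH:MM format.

1 April 2033 is a Friday, so the first Monday is April 4.
1 November 2033 is a Tuesday, so the first Sunday is November 6.
Daylight saving runs 4 April – 6 November; 5 November 2033 is inside that window, so Mesosa is at UTC+06:45.
16:45 local − 6h45m = 10:00 UTC.

10:00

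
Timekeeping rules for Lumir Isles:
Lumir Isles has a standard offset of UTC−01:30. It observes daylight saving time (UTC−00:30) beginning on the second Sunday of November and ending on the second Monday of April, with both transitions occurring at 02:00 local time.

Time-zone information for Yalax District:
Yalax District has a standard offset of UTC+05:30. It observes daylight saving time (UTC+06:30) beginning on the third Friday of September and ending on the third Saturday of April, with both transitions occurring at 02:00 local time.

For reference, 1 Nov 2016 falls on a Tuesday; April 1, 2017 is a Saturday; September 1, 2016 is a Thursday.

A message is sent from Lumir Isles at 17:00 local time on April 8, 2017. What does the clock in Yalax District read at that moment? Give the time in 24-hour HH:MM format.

00:00

1 November 2016 is a Tuesday, so the first Sunday is November 6 and the second is November 13.
1 April 2017 is a Saturday, so the first Monday is April 3 and the second is April 10.
Daylight saving runs 13 November 2016 – 10 April 2017; April 8, 2017 is inside that window, so Lumir Isles is at UTC−00:30.
17:00 Lumir Isles + 0h30m = 17:30 UTC.
1 September 2016 is a Thursday, so the first Friday is September 2 and the third is September 16.
1 April 2017 is a Saturday, so the first Saturday is April 1 and the third is April 15.
At the standard offset (UTC+05:30), 17:30 UTC + 5h30m = 23:00 Yalax District standard time.
The standard-time date in Yalax District, April 8, 2017, falls between 16 September 2016 and 15 April 2017, so daylight saving is in effect and Yalax District is at UTC+06:30.
17:30 UTC + 6h30m = 00:00 Yalax District (rolling into the next day, 9 April 2017).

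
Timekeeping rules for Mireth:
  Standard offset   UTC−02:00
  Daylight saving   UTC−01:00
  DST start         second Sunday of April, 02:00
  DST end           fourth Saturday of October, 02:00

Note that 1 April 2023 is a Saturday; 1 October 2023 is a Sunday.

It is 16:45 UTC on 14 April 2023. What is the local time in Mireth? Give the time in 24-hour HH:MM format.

1 April 2023 is a Saturday, so the first Sunday is April 2 and the second is April 9.
1 October 2023 is a Sunday, so the first Saturday is October 7 and the fourth is October 28.
At the standard offset (UTC−02:00), 16:45 UTC − 2h = 14:45 Mireth standard time.
Daylight saving runs 9 April – 28 October; the standard-time date in Mireth, 14 April 2023, is inside that window, so Mireth is at UTC−01:00.
16:45 UTC − 1h = 15:45 local.

15:45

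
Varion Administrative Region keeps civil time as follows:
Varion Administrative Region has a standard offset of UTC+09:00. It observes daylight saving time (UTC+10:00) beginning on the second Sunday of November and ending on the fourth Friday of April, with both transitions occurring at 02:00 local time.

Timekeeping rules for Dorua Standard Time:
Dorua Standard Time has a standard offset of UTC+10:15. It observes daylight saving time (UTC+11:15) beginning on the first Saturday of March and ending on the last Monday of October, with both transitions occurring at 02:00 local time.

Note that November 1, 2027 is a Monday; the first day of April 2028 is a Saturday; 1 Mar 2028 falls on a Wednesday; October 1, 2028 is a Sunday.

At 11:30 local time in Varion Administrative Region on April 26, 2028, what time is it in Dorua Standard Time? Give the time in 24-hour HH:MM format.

1 November 2027 is a Monday, so the first Sunday is November 7 and the second is November 14.
1 April 2028 is a Saturday, so the first Friday is April 7 and the fourth is April 28.
Daylight saving runs 14 November 2027 – 28 April 2028; April 26, 2028 is inside that window, so Varion Administrative Region is at UTC+10:00.
11:30 Varion Administrative Region − 10h = 01:30 UTC.
1 March 2028 is a Wednesday, so the first Saturday is March 4.
1 October 2028 is a Sunday, so Mondays fall on 2, 9, 16, 23, 30; the last is October 30.
At the standard offset (UTC+10:15), 01:30 UTC + 10h15m = 11:45 Dorua Standard Time standard time.
Daylight saving runs 4 March – 30 October; the standard-time date in Dorua Standard Time, April 26, 2028, is inside that window, so Dorua Standard Time is at UTC+11:15.
01:30 UTC + 11h15m = 12:45 Dorua Standard Time.

12:45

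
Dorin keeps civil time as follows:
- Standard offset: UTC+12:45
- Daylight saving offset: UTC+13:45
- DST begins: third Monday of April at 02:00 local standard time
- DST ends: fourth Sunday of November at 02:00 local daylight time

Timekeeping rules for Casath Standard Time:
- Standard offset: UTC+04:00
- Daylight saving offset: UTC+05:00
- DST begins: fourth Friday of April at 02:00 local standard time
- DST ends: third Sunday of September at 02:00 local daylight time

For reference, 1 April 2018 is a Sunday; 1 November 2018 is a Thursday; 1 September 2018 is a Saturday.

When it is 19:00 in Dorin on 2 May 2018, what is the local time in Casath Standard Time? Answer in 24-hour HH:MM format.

10:15

1 April 2018 is a Sunday, so the first Monday is April 2 and the third is April 16.
1 November 2018 is a Thursday, so the first Sunday is November 4 and the fourth is November 25.
2 May 2018 lies within the daylight-saving period (16 April – 25 November), so Dorin is on daylight time, UTC+13:45.
19:00 Dorin − 13h45m = 05:15 UTC.
1 April 2018 is a Sunday, so the first Friday is April 6 and the fourth is April 27.
1 September 2018 is a Saturday, so the first Sunday is September 2 and the third is September 16.
At the standard offset (UTC+04:00), 05:15 UTC + 4h = 09:15 Casath Standard Time standard time.
Daylight saving runs 27 April – 16 September; the standard-time date in Casath Standard Time, 2 May 2018, is inside that window, so Casath Standard Time is at UTC+05:00.
05:15 UTC + 5h = 10:15 Casath Standard Time.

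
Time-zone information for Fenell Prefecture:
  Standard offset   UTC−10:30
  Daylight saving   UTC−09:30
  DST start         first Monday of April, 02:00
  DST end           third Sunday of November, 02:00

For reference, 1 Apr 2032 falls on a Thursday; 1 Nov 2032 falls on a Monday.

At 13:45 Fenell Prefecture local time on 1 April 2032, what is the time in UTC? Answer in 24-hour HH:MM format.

00:15

1 April 2032 is a Thursday, so the first Monday is April 5.
1 November 2032 is a Monday, so the first Sunday is November 7 and the third is November 21.
1 April 2032 is outside the daylight-saving period (5 April – 21 November), so Fenell Prefecture is on standard time, UTC−10:30.
13:45 local + 10h30m = 00:15 UTC (rolling into the next day, 2 April 2032).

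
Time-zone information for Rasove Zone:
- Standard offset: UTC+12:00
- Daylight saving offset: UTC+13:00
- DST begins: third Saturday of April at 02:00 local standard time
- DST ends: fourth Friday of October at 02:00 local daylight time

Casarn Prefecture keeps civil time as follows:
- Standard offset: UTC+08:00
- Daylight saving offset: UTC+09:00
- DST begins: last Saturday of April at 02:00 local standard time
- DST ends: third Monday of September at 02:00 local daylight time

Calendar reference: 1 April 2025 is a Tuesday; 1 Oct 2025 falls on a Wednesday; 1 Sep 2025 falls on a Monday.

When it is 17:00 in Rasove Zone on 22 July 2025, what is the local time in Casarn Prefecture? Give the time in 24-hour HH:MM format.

1 April 2025 is a Tuesday, so the first Saturday is April 5 and the third is April 19.
1 October 2025 is a Wednesday, so the first Friday is October 3 and the fourth is October 24.
22 July 2025 falls between 19 April and 24 October, so daylight saving is in effect and Rasove Zone is at UTC+13:00.
17:00 Rasove Zone − 13h = 04:00 UTC.
1 April 2025 is a Tuesday, so Saturdays fall on 5, 12, 19, 26; the last is April 26.
1 September 2025 is a Monday, so the first Monday is September 1 and the third is September 15.
At the standard offset (UTC+08:00), 04:00 UTC + 8h = 12:00 Casarn Prefecture standard time.
Daylight saving runs 26 April – 15 September; the standard-time date in Casarn Prefecture, 22 July 2025, is inside that window, so Casarn Prefecture is at UTC+09:00.
04:00 UTC + 9h = 13:00 Casarn Prefecture.

13:00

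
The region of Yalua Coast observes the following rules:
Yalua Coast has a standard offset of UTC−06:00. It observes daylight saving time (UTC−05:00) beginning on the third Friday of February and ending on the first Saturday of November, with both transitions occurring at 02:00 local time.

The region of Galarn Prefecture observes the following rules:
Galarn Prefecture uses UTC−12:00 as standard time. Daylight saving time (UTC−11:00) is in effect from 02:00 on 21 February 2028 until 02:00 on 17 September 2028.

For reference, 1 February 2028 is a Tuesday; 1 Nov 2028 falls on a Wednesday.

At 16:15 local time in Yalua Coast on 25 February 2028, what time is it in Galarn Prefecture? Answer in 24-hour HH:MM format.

10:15

1 February 2028 is a Tuesday, so the first Friday is February 4 and the third is February 18.
1 November 2028 is a Wednesday, so the first Saturday is November 4.
25 February 2028 falls between 18 February and 4 November, so daylight saving is in effect and Yalua Coast is at UTC−05:00.
16:15 Yalua Coast + 5h = 21:15 UTC.
At the standard offset (UTC−12:00), 21:15 UTC − 12h = 09:15 Galarn Prefecture standard time.
The standard-time date in Galarn Prefecture, 25 February 2028, falls between 21 February and 17 September, so daylight saving is in effect and Galarn Prefecture is at UTC−11:00.
21:15 UTC − 11h = 10:15 Galarn Prefecture.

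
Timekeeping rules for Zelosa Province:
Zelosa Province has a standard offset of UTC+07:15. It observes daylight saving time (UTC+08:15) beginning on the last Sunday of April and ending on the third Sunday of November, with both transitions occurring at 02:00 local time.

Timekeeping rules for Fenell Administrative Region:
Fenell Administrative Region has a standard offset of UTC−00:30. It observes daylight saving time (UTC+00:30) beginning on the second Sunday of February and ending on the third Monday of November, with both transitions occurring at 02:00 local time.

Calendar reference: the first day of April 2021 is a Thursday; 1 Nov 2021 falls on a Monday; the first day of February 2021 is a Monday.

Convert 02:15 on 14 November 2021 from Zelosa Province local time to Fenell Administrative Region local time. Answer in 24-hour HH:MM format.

1 April 2021 is a Thursday, so Sundays fall on 4, 11, 18, 25; the last is April 25.
1 November 2021 is a Monday, so the first Sunday is November 7 and the third is November 21.
Daylight saving runs 25 April – 21 November; 14 November 2021 is inside that window, so Zelosa Province is at UTC+08:15.
02:15 Zelosa Province − 8h15m = 18:00 UTC (rolling into the previous day, 13 November 2021).
1 February 2021 is a Monday, so the first Sunday is February 7 and the second is February 14.
1 November 2021 is a Monday, so the first Monday is November 1 and the third is November 15.
At the standard offset (UTC−00:30), 18:00 UTC − 0h30m = 17:30 Fenell Administrative Region standard time.
The standard-time date in Fenell Administrative Region, 13 November 2021, lies within the daylight-saving period (14 February – 15 November), so Fenell Administrative Region is on daylight time, UTC+00:30.
18:00 UTC + 0h30m = 18:30 Fenell Administrative Region.

18:30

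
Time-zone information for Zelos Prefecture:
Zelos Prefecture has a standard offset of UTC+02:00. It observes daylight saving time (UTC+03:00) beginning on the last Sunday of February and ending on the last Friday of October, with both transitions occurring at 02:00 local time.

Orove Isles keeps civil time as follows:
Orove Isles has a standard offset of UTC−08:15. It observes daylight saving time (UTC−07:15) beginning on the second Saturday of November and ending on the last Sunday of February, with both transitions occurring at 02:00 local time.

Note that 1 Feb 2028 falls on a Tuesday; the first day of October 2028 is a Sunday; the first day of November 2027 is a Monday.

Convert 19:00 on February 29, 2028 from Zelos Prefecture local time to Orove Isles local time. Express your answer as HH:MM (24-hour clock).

1 February 2028 is a Tuesday, so Sundays fall on 6, 13, 20, 27; the last is February 27.
1 October 2028 is a Sunday, so Fridays fall on 6, 13, 20, 27; the last is October 27.
February 29, 2028 lies within the daylight-saving period (27 February – 27 October), so Zelos Prefecture is on daylight time, UTC+03:00.
19:00 Zelos Prefecture − 3h = 16:00 UTC.
1 November 2027 is a Monday, so the first Saturday is November 6 and the second is November 13.
1 February 2028 is a Tuesday, so Sundays fall on 6, 13, 20, 27; the last is February 27.
At the standard offset (UTC−08:15), 16:00 UTC − 8h15m = 07:45 Orove Isles standard time.
Daylight saving runs 13 November 2027 – 27 February 2028; the standard-time date in Orove Isles, February 29, 2028, is outside that window, so Orove Isles is on standard time at UTC−08:15.
16:00 UTC − 8h15m = 07:45 Orove Isles.

07:45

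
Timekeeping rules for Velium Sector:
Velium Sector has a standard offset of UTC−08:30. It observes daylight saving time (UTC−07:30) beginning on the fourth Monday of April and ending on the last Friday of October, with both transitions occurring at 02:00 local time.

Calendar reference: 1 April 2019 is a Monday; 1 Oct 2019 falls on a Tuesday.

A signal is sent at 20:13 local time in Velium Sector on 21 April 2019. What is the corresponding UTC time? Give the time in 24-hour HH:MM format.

1 April 2019 is a Monday, so the first Monday is April 1 and the fourth is April 22.
1 October 2019 is a Tuesday, so Fridays fall on 4, 11, 18, 25; the last is October 25.
21 April 2019 does not fall between 22 April and 25 October, so daylight saving is not in effect and Velium Sector is at UTC−08:30.
20:13 local + 8h30m = 04:43 UTC (rolling into the next day, 22 April 2019).

04:43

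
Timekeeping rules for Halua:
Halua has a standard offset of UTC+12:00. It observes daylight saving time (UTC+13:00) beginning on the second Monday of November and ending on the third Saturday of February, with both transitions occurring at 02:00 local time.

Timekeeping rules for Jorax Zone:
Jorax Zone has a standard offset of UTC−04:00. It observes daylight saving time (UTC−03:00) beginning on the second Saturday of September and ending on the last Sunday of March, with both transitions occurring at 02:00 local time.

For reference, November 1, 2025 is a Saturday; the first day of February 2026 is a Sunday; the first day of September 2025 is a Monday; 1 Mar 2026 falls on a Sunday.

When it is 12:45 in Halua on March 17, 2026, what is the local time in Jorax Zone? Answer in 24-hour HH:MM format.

21:45

1 November 2025 is a Saturday, so the first Monday is November 3 and the second is November 10.
1 February 2026 is a Sunday, so the first Saturday is February 7 and the third is February 21.
March 17, 2026 does not fall between 10 November 2025 and 21 February 2026, so daylight saving is not in effect and Halua is at UTC+12:00.
12:45 Halua − 12h = 00:45 UTC.
1 September 2025 is a Monday, so the first Saturday is September 6 and the second is September 13.
1 March 2026 is a Sunday, so Sundays fall on 1, 8, 15, 22, 29; the last is March 29.
At the standard offset (UTC−04:00), 00:45 UTC − 4h = 20:45 Jorax Zone standard time (rolling into the previous day, 16 March 2026).
The standard-time date in Jorax Zone, March 16, 2026, lies within the daylight-saving period (13 September 2025 – 29 March 2026), so Jorax Zone is on daylight time, UTC−03:00.
00:45 UTC − 3h = 21:45 Jorax Zone (rolling into the previous day, 16 March 2026).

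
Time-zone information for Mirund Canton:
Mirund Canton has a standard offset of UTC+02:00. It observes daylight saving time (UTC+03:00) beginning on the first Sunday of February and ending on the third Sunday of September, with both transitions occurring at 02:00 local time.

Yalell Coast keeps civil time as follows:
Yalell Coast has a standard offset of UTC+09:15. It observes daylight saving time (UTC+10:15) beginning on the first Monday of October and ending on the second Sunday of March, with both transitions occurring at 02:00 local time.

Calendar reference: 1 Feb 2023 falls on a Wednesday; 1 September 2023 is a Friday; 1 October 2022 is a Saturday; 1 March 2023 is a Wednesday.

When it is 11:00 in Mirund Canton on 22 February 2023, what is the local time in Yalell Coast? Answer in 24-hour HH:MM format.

18:15

1 February 2023 is a Wednesday, so the first Sunday is February 5.
1 September 2023 is a Friday, so the first Sunday is September 3 and the third is September 17.
22 February 2023 lies within the daylight-saving period (5 February – 17 September), so Mirund Canton is on daylight time, UTC+03:00.
11:00 Mirund Canton − 3h = 08:00 UTC.
1 October 2022 is a Saturday, so the first Monday is October 3.
1 March 2023 is a Wednesday, so the first Sunday is March 5 and the second is March 12.
At the standard offset (UTC+09:15), 08:00 UTC + 9h15m = 17:15 Yalell Coast standard time.
The standard-time date in Yalell Coast, 22 February 2023, falls between 3 October 2022 and 12 March 2023, so daylight saving is in effect and Yalell Coast is at UTC+10:15.
08:00 UTC + 10h15m = 18:15 Yalell Coast.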